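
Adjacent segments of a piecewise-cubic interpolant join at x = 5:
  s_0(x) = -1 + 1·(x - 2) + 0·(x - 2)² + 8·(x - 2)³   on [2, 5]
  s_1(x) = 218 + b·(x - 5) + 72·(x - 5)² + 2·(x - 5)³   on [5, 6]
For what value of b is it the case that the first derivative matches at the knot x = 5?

217

s_0'(x) = 1 + 0·(x - 2) + 24·(x - 2)², so s_0'(5) = 217. On the right, s_1'(5) = b, so b = 217.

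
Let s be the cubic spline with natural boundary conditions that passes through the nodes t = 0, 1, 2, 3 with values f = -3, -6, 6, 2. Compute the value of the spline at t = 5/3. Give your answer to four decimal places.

Write M_i for s''(x_i). With h_i = 1, 1, 1 and divided differences Δ_i = -3, 12, -4, the continuity of s' gives the tridiagonal system
  1·M_0 + 4·M_1 + 1·M_2 = 6(Δ_1 - Δ_0) = 90
  1·M_1 + 4·M_2 + 1·M_3 = 6(Δ_2 - Δ_1) = -96
Natural end conditions: M_0 = M_3 = 0.
Solving the tridiagonal system: M_0 = 0, M_1 = 152/5, M_2 = -158/5, M_3 = 0.
On [1, 2], s(t) = -6 + 107/15·(t - 1) + 76/5·(t - 1)² - 31/3·(t - 1)³.
With (t - 1) = 2/3: s(5/3) = 992/405.

2.4494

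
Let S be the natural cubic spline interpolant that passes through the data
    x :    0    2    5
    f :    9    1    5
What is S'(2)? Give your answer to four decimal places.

-1.8667

Put M_i = S'' at the i-th knot. Here h = (2, 3) and Δ = (-4, 4/3), so the interior equations h_(i-1)·M_(i-1) + 2(h_(i-1)+h_i)·M_i + h_i·M_(i+1) = 6(Δ_i − Δ_(i-1)) read
  2·M_0 + 10·M_1 + 3·M_2 = 6(Δ_1 - Δ_0) = 32
Natural end conditions: M_0 = M_2 = 0.
Forward elimination and back-substitution give M_0 = 0, M_1 = 16/5, M_2 = 0.
On [2, 5], S'(x) = b_1 + 2c_1·(x - 2) + 3d_1·(x - 2)² with b_1 = Δ_1 - h_1(2M_1 + M_2)/6 = -28/15, c_1 = M_1/2 = 8/5, d_1 = (M_2 - M_1)/(6h_1) = -8/45. So S'(2) = -28/15.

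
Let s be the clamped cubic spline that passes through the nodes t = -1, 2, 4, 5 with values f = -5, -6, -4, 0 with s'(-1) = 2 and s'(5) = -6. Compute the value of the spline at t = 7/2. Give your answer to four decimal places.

With M_i denoting the second derivative at x_i, h_i = 3, 2, 1, and Δ_i = (y_(i+1) − y_i)/h_i = -1/3, 1, 4:
  3·M_0 + 10·M_1 + 2·M_2 = 6(Δ_1 - Δ_0) = 8
  2·M_1 + 6·M_2 + 1·M_3 = 6(Δ_2 - Δ_1) = 18
Clamped end conditions give two more equations: 2h_0·M_0 + h_0·M_1 = 6(Δ_0 - s'(-1)) = -14 and h_2·M_2 + 2h_2·M_3 = 6(s'(5) - Δ_2) = -60.
Forward elimination and back-substitution give M_0 = -124/57, M_1 = -6/19, M_2 = 168/19, M_3 = -654/19.
On [2, 4], s(t) = -6 - 33/19·(t - 2) - 3/19·(t - 2)² + 29/38·(t - 2)³.
With (t - 2) = 3/2: s(7/2) = -1941/304.

-6.3849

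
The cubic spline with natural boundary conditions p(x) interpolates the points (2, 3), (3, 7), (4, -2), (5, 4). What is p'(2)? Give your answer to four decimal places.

Write M_i for p''(x_i). With h_i = 1, 1, 1 and divided differences Δ_i = 4, -9, 6, the continuity of p' gives the tridiagonal system
  1·M_0 + 4·M_1 + 1·M_2 = 6(Δ_1 - Δ_0) = -78
  1·M_1 + 4·M_2 + 1·M_3 = 6(Δ_2 - Δ_1) = 90
Natural end conditions: M_0 = M_3 = 0.
Solving: M_0 = 0, M_1 = -134/5, M_2 = 146/5, M_3 = 0.
On [2, 3], p'(x) = b_0 + 2c_0·(x - 2) + 3d_0·(x - 2)² with b_0 = Δ_0 - h_0(2M_0 + M_1)/6 = 127/15, c_0 = M_0/2 = 0, d_0 = (M_1 - M_0)/(6h_0) = -67/15. So p'(2) = 127/15.

8.4667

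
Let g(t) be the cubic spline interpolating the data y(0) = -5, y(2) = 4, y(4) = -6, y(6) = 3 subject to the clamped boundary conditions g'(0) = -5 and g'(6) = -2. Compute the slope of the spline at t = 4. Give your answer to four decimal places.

-0.1000

Put σ_i = g'' at the i-th knot. Here h = (2, 2, 2) and Δ = (9/2, -5, 9/2), so the interior equations h_(i-1)·σ_(i-1) + 2(h_(i-1)+h_i)·σ_i + h_i·σ_(i+1) = 6(Δ_i − Δ_(i-1)) read
  2·σ_0 + 8·σ_1 + 2·σ_2 = 6(Δ_1 - Δ_0) = -57
  2·σ_1 + 8·σ_2 + 2·σ_3 = 6(Δ_2 - Δ_1) = 57
Clamped end conditions give two more equations: 2h_0·σ_0 + h_0·σ_1 = 6(Δ_0 - g'(0)) = 57 and h_2·σ_2 + 2h_2·σ_3 = 6(g'(6) - Δ_2) = -39.
Solving the tridiagonal system: σ_0 = 113/5, σ_1 = -167/10, σ_2 = 157/10, σ_3 = -88/5.
On [4, 6], g'(t) = b_2 + 2c_2·(t - 4) + 3d_2·(t - 4)² with b_2 = Δ_2 - h_2(2σ_2 + σ_3)/6 = -1/10, c_2 = σ_2/2 = 157/20, d_2 = (σ_3 - σ_2)/(6h_2) = -111/40. So g'(4) = -1/10.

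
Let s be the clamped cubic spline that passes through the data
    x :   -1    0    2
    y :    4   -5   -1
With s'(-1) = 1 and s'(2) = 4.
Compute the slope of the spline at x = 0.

-9

Put m_i = s'' at the i-th knot. Here h = (1, 2) and Δ = (-9, 2), so the interior equations h_(i-1)·m_(i-1) + 2(h_(i-1)+h_i)·m_i + h_i·m_(i+1) = 6(Δ_i − Δ_(i-1)) read
  1·m_0 + 6·m_1 + 2·m_2 = 6(Δ_1 - Δ_0) = 66
Clamped end conditions give two more equations: 2h_0·m_0 + h_0·m_1 = 6(Δ_0 - s'(-1)) = -60 and h_1·m_1 + 2h_1·m_2 = 6(s'(2) - Δ_1) = 12.
Hence m_0 = -40, m_1 = 20, m_2 = -7.
On [0, 2], s'(x) = b_1 + 2c_1·x + 3d_1·x² with b_1 = Δ_1 - h_1(2m_1 + m_2)/6 = -9, c_1 = m_1/2 = 10, d_1 = (m_2 - m_1)/(6h_1) = -9/4. So s'(0) = -9.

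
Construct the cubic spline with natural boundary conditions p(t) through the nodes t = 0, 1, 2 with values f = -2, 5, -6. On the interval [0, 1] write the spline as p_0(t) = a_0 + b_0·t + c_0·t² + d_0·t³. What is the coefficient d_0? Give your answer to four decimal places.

-4.5000

Write M_i for p''(x_i). With h_i = 1, 1 and divided differences Δ_i = 7, -11, the continuity of p' gives the tridiagonal system
  1·M_0 + 4·M_1 + 1·M_2 = 6(Δ_1 - Δ_0) = -108
Natural end conditions: M_0 = M_2 = 0.
Solving the tridiagonal system: M_0 = 0, M_1 = -27, M_2 = 0.
On [0, 1], with p_0(t) = a_0 + b_0·t + c_0·t² + d_0·t³: c_0 = M_0/2 = 0, d_0 = (M_1 - M_0)/(6h_0) = -9/2, b_0 = Δ_0 - h_0(2M_0 + M_1)/6 = 23/2.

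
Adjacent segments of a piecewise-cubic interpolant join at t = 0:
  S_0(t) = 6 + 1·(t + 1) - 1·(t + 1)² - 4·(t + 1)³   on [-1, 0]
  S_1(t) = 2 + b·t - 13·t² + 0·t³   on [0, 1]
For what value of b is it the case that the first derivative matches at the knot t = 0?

-13

S_0'(t) = 1 - 2·(t + 1) - 12·(t + 1)², so S_0'(0) = -13. On the right, S_1'(0) = b, so b = -13.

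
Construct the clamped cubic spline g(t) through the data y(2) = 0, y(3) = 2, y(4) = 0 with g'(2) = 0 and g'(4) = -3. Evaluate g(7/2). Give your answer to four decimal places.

Put M_i = g'' at the i-th knot. Here h = (1, 1) and Δ = (2, -2), so the interior equations h_(i-1)·M_(i-1) + 2(h_(i-1)+h_i)·M_i + h_i·M_(i+1) = 6(Δ_i − Δ_(i-1)) read
  1·M_0 + 4·M_1 + 1·M_2 = 6(Δ_1 - Δ_0) = -24
Clamped end conditions give two more equations: 2h_0·M_0 + h_0·M_1 = 6(Δ_0 - g'(2)) = 12 and h_1·M_1 + 2h_1·M_2 = 6(g'(4) - Δ_1) = -6.
Solving: M_0 = 21/2, M_1 = -9, M_2 = 3/2.
On [3, 4], g(t) = 2 + 3/4·(t - 3) - 9/2·(t - 3)² + 7/4·(t - 3)³.
With (t - 3) = 1/2: g(7/2) = 47/32.

1.4688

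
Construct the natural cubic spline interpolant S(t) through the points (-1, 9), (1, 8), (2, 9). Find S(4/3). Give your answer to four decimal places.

8.2407

Put σ_i = S'' at the i-th knot. Here h = (2, 1) and Δ = (-1/2, 1), so the interior equations h_(i-1)·σ_(i-1) + 2(h_(i-1)+h_i)·σ_i + h_i·σ_(i+1) = 6(Δ_i − Δ_(i-1)) read
  2·σ_0 + 6·σ_1 + 1·σ_2 = 6(Δ_1 - Δ_0) = 9
Natural end conditions: σ_0 = σ_2 = 0.
Solving: σ_0 = 0, σ_1 = 3/2, σ_2 = 0.
On [1, 2], S(t) = 8 + 1/2·(t - 1) + 3/4·(t - 1)² - 1/4·(t - 1)³.
With (t - 1) = 1/3: S(4/3) = 445/54.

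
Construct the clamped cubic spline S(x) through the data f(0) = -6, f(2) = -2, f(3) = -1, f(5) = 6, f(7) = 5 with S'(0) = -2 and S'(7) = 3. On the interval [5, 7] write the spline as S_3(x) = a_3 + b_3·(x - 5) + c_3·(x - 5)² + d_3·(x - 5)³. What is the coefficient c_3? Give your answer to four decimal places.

-3.2418

With σ_i denoting the second derivative at x_i, h_i = 2, 1, 2, 2, and Δ_i = (y_(i+1) − y_i)/h_i = 2, 1, 7/2, -1/2:
  2·σ_0 + 6·σ_1 + 1·σ_2 = 6(Δ_1 - Δ_0) = -6
  1·σ_1 + 6·σ_2 + 2·σ_3 = 6(Δ_2 - Δ_1) = 15
  2·σ_2 + 8·σ_3 + 2·σ_4 = 6(Δ_3 - Δ_2) = -24
Clamped end conditions give two more equations: 2h_0·σ_0 + h_0·σ_1 = 6(Δ_0 - S'(0)) = 24 and h_3·σ_3 + 2h_3·σ_4 = 6(S'(7) - Δ_3) = 21.
Forward elimination and back-substitution give σ_0 = 509/61, σ_1 = -286/61, σ_2 = 332/61, σ_3 = -791/122, σ_4 = 518/61.
On [5, 7], with S_3(x) = a_3 + b_3·(x - 5) + c_3·(x - 5)² + d_3·(x - 5)³: c_3 = σ_3/2 = -791/244, d_3 = (σ_4 - σ_3)/(6h_3) = 609/488, b_3 = Δ_3 - h_3(2σ_3 + σ_4)/6 = 121/122.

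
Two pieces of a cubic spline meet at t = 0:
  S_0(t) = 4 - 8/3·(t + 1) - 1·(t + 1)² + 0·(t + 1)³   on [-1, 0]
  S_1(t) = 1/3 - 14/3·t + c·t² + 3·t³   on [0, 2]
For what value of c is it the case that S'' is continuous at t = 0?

S_0''(t) = -2 + 0·(t + 1), so S_0''(0) = -2. On the right, S_1''(0) = 2c, so c = -1.

-1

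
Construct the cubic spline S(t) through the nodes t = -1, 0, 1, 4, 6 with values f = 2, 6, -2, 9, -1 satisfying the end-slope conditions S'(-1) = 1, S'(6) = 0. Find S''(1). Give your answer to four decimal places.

17.1986

Write m_i for S''(x_i). With h_i = 1, 1, 3, 2 and divided differences Δ_i = 4, -8, 11/3, -5, the continuity of S' gives the tridiagonal system
  1·m_0 + 4·m_1 + 1·m_2 = 6(Δ_1 - Δ_0) = -72
  1·m_1 + 8·m_2 + 3·m_3 = 6(Δ_2 - Δ_1) = 70
  3·m_2 + 10·m_3 + 2·m_4 = 6(Δ_3 - Δ_2) = -52
Clamped end conditions give two more equations: 2h_0·m_0 + h_0·m_1 = 6(Δ_0 - S'(-1)) = 18 and h_3·m_3 + 2h_3·m_4 = 6(S'(6) - Δ_3) = 30.
Hence m_0 = 3247/141, m_1 = -3956/141, m_2 = 2425/141, m_3 = -1858/141, m_4 = 3973/282.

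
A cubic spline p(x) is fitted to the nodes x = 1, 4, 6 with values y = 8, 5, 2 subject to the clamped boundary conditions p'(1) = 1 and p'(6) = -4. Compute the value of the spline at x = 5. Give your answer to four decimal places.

Let M_i = p''(x_i). Step sizes h_i = 3, 2; slopes of the chords Δ_i = (y_(i+1) - y_i)/h_i = -1, -3/2.
  3·M_0 + 10·M_1 + 2·M_2 = 6(Δ_1 - Δ_0) = -3
Clamped end conditions give two more equations: 2h_0·M_0 + h_0·M_1 = 6(Δ_0 - p'(1)) = -12 and h_1·M_1 + 2h_1·M_2 = 6(p'(6) - Δ_1) = -15.
Solving the tridiagonal system: M_0 = -27/10, M_1 = 7/5, M_2 = -89/20.
On [4, 6], p(x) = 5 - 19/20·(x - 4) + 7/10·(x - 4)² - 39/80·(x - 4)³.
With (x - 4) = 1: p(5) = 341/80.

4.2625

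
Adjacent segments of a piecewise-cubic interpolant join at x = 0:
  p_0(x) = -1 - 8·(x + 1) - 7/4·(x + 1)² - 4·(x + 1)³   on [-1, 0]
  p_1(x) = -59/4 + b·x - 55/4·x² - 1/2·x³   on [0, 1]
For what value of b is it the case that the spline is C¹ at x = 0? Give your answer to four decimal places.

-23.5000

p_0'(x) = -8 - 7/2·(x + 1) - 12·(x + 1)², so p_0'(0) = -47/2. On the right, p_1'(0) = b, so b = -47/2.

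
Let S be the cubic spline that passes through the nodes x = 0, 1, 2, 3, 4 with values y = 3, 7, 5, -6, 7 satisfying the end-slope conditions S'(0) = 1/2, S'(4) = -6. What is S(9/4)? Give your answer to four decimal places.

Put M_i = S'' at the i-th knot. Here h = (1, 1, 1, 1) and Δ = (4, -2, -11, 13), so the interior equations h_(i-1)·M_(i-1) + 2(h_(i-1)+h_i)·M_i + h_i·M_(i+1) = 6(Δ_i − Δ_(i-1)) read
  1·M_0 + 4·M_1 + 1·M_2 = 6(Δ_1 - Δ_0) = -36
  1·M_1 + 4·M_2 + 1·M_3 = 6(Δ_2 - Δ_1) = -54
  1·M_2 + 4·M_3 + 1·M_4 = 6(Δ_3 - Δ_2) = 144
Clamped end conditions give two more equations: 2h_0·M_0 + h_0·M_1 = 6(Δ_0 - S'(0)) = 21 and h_3·M_3 + 2h_3·M_4 = 6(S'(4) - Δ_3) = -114.
Solving: M_0 = 731/56, M_1 = -143/28, M_2 = -229/8, M_3 = 1837/28, M_4 = -5029/56.
On [2, 3], S(x) = 5 - 347/28·(x - 2) - 229/16·(x - 2)² + 1759/112·(x - 2)³.
With (x - 2) = 1/4: S(9/4) = 8979/7168.

1.2527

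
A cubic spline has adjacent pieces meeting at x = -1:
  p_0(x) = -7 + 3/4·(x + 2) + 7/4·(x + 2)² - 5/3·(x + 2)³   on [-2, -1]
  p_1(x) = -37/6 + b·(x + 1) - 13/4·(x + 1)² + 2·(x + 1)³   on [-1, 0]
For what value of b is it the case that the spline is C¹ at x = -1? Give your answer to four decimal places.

-0.7500

p_0'(x) = 3/4 + 7/2·(x + 2) - 5·(x + 2)², so p_0'(-1) = -3/4. On the right, p_1'(-1) = b, so b = -3/4.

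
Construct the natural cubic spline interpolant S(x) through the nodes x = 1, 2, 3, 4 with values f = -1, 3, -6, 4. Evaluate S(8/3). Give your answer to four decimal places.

Put σ_i = S'' at the i-th knot. Here h = (1, 1, 1) and Δ = (4, -9, 10), so the interior equations h_(i-1)·σ_(i-1) + 2(h_(i-1)+h_i)·σ_i + h_i·σ_(i+1) = 6(Δ_i − Δ_(i-1)) read
  1·σ_0 + 4·σ_1 + 1·σ_2 = 6(Δ_1 - Δ_0) = -78
  1·σ_1 + 4·σ_2 + 1·σ_3 = 6(Δ_2 - Δ_1) = 114
Natural end conditions: σ_0 = σ_3 = 0.
Solving: σ_0 = 0, σ_1 = -142/5, σ_2 = 178/5, σ_3 = 0.
On [2, 3], S(x) = 3 - 82/15·(x - 2) - 71/5·(x - 2)² + 32/3·(x - 2)³.
With (x - 2) = 2/3: S(8/3) = -1537/405.

-3.7951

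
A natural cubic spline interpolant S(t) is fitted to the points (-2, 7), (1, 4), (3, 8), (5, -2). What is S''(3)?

Let σ_i = S''(x_i). Step sizes h_i = 3, 2, 2; slopes of the chords Δ_i = (y_(i+1) - y_i)/h_i = -1, 2, -5.
  3·σ_0 + 10·σ_1 + 2·σ_2 = 6(Δ_1 - Δ_0) = 18
  2·σ_1 + 8·σ_2 + 2·σ_3 = 6(Δ_2 - Δ_1) = -42
Natural end conditions: σ_0 = σ_3 = 0.
Forward elimination and back-substitution give σ_0 = 0, σ_1 = 3, σ_2 = -6, σ_3 = 0.

-6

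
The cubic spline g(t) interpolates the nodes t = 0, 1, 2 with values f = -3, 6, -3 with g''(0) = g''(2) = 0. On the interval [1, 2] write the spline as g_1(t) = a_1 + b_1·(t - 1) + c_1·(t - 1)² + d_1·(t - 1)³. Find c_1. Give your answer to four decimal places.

Let M_i = g''(x_i). Step sizes h_i = 1, 1; slopes of the chords Δ_i = (y_(i+1) - y_i)/h_i = 9, -9.
  1·M_0 + 4·M_1 + 1·M_2 = 6(Δ_1 - Δ_0) = -108
Natural end conditions: M_0 = M_2 = 0.
Hence M_0 = 0, M_1 = -27, M_2 = 0.
On [1, 2], with g_1(t) = a_1 + b_1·(t - 1) + c_1·(t - 1)² + d_1·(t - 1)³: c_1 = M_1/2 = -27/2, d_1 = (M_2 - M_1)/(6h_1) = 9/2, b_1 = Δ_1 - h_1(2M_1 + M_2)/6 = 0.

-13.5000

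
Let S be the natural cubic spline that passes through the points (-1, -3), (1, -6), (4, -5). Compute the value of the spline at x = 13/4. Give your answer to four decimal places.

With M_i denoting the second derivative at x_i, h_i = 2, 3, and Δ_i = (y_(i+1) − y_i)/h_i = -3/2, 1/3:
  2·M_0 + 10·M_1 + 3·M_2 = 6(Δ_1 - Δ_0) = 11
Natural end conditions: M_0 = M_2 = 0.
Hence M_0 = 0, M_1 = 11/10, M_2 = 0.
On [1, 4], S(x) = -6 - 23/30·(x - 1) + 11/20·(x - 1)² - 11/180·(x - 1)³.
With (x - 1) = 9/4: S(13/4) = -1443/256.

-5.6367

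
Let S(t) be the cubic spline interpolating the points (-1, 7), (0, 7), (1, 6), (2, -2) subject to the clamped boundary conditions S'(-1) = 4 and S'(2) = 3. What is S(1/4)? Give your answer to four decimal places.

Put m_i = S'' at the i-th knot. Here h = (1, 1, 1) and Δ = (0, -1, -8), so the interior equations h_(i-1)·m_(i-1) + 2(h_(i-1)+h_i)·m_i + h_i·m_(i+1) = 6(Δ_i − Δ_(i-1)) read
  1·m_0 + 4·m_1 + 1·m_2 = 6(Δ_1 - Δ_0) = -6
  1·m_1 + 4·m_2 + 1·m_3 = 6(Δ_2 - Δ_1) = -42
Clamped end conditions give two more equations: 2h_0·m_0 + h_0·m_1 = 6(Δ_0 - S'(-1)) = -24 and h_2·m_2 + 2h_2·m_3 = 6(S'(2) - Δ_2) = 66.
Forward elimination and back-substitution give m_0 = -244/15, m_1 = 128/15, m_2 = -358/15, m_3 = 674/15.
On [0, 1], S(t) = 7 + 2/15·t + 64/15·t² - 27/5·t³.
With t = 1/4: S(1/4) = 2309/320.

7.2156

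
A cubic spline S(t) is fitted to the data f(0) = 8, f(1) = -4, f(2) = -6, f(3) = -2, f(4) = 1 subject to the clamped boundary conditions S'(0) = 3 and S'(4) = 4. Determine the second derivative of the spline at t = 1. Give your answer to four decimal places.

29.2857

Put M_i = S'' at the i-th knot. Here h = (1, 1, 1, 1) and Δ = (-12, -2, 4, 3), so the interior equations h_(i-1)·M_(i-1) + 2(h_(i-1)+h_i)·M_i + h_i·M_(i+1) = 6(Δ_i − Δ_(i-1)) read
  1·M_0 + 4·M_1 + 1·M_2 = 6(Δ_1 - Δ_0) = 60
  1·M_1 + 4·M_2 + 1·M_3 = 6(Δ_2 - Δ_1) = 36
  1·M_2 + 4·M_3 + 1·M_4 = 6(Δ_3 - Δ_2) = -6
Clamped end conditions give two more equations: 2h_0·M_0 + h_0·M_1 = 6(Δ_0 - S'(0)) = -90 and h_3·M_3 + 2h_3·M_4 = 6(S'(4) - Δ_3) = 6.
Forward elimination and back-substitution give M_0 = -835/14, M_1 = 205/7, M_2 = 5/2, M_3 = -23/7, M_4 = 65/14.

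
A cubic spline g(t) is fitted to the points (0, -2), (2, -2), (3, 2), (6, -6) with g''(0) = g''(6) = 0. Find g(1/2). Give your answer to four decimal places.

-2.7713

Write M_i for g''(x_i). With h_i = 2, 1, 3 and divided differences Δ_i = 0, 4, -8/3, the continuity of g' gives the tridiagonal system
  2·M_0 + 6·M_1 + 1·M_2 = 6(Δ_1 - Δ_0) = 24
  1·M_1 + 8·M_2 + 3·M_3 = 6(Δ_2 - Δ_1) = -40
Natural end conditions: M_0 = M_3 = 0.
Solving: M_0 = 0, M_1 = 232/47, M_2 = -264/47, M_3 = 0.
On [0, 2], g(t) = -2 - 232/141·t + 0·t² + 58/141·t³.
With t = 1/2: g(1/2) = -521/188.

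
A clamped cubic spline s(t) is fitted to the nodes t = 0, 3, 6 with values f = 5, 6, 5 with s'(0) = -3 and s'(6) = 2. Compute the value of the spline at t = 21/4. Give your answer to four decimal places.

4.3477

Put M_i = s'' at the i-th knot. Here h = (3, 3) and Δ = (1/3, -1/3), so the interior equations h_(i-1)·M_(i-1) + 2(h_(i-1)+h_i)·M_i + h_i·M_(i+1) = 6(Δ_i − Δ_(i-1)) read
  3·M_0 + 12·M_1 + 3·M_2 = 6(Δ_1 - Δ_0) = -4
Clamped end conditions give two more equations: 2h_0·M_0 + h_0·M_1 = 6(Δ_0 - s'(0)) = 20 and h_1·M_1 + 2h_1·M_2 = 6(s'(6) - Δ_1) = 14.
Forward elimination and back-substitution give M_0 = 9/2, M_1 = -7/3, M_2 = 7/2.
On [3, 6], s(t) = 6 + 1/4·(t - 3) - 7/6·(t - 3)² + 35/108·(t - 3)³.
With (t - 3) = 9/4: s(21/4) = 1113/256.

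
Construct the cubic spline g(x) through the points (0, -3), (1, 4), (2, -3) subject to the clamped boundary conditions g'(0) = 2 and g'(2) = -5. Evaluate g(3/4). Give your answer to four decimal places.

2.8945

With σ_i denoting the second derivative at x_i, h_i = 1, 1, and Δ_i = (y_(i+1) − y_i)/h_i = 7, -7:
  1·σ_0 + 4·σ_1 + 1·σ_2 = 6(Δ_1 - Δ_0) = -84
Clamped end conditions give two more equations: 2h_0·σ_0 + h_0·σ_1 = 6(Δ_0 - g'(0)) = 30 and h_1·σ_1 + 2h_1·σ_2 = 6(g'(2) - Δ_1) = 12.
Hence σ_0 = 65/2, σ_1 = -35, σ_2 = 47/2.
On [0, 1], g(x) = -3 + 2·x + 65/4·x² - 45/4·x³.
With x = 3/4: g(3/4) = 741/256.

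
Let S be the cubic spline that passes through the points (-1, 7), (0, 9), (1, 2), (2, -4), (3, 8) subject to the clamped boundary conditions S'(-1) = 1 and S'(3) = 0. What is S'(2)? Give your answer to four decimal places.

7.3214

Write M_i for S''(x_i). With h_i = 1, 1, 1, 1 and divided differences Δ_i = 2, -7, -6, 12, the continuity of S' gives the tridiagonal system
  1·M_0 + 4·M_1 + 1·M_2 = 6(Δ_1 - Δ_0) = -54
  1·M_1 + 4·M_2 + 1·M_3 = 6(Δ_2 - Δ_1) = 6
  1·M_2 + 4·M_3 + 1·M_4 = 6(Δ_3 - Δ_2) = 108
Clamped end conditions give two more equations: 2h_0·M_0 + h_0·M_1 = 6(Δ_0 - S'(-1)) = 6 and h_3·M_3 + 2h_3·M_4 = 6(S'(3) - Δ_3) = -72.
Hence M_0 = 145/14, M_1 = -103/7, M_2 = -11/2, M_3 = 299/7, M_4 = -803/14.
On [2, 3], S'(x) = b_3 + 2c_3·(x - 2) + 3d_3·(x - 2)² with b_3 = Δ_3 - h_3(2M_3 + M_4)/6 = 205/28, c_3 = M_3/2 = 299/14, d_3 = (M_4 - M_3)/(6h_3) = -467/28. So S'(2) = 205/28.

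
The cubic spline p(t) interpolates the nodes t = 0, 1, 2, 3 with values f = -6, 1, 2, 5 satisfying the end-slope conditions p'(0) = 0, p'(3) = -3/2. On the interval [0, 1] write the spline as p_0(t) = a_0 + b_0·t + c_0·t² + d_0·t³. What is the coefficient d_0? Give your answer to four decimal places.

Put M_i = p'' at the i-th knot. Here h = (1, 1, 1) and Δ = (7, 1, 3), so the interior equations h_(i-1)·M_(i-1) + 2(h_(i-1)+h_i)·M_i + h_i·M_(i+1) = 6(Δ_i − Δ_(i-1)) read
  1·M_0 + 4·M_1 + 1·M_2 = 6(Δ_1 - Δ_0) = -36
  1·M_1 + 4·M_2 + 1·M_3 = 6(Δ_2 - Δ_1) = 12
Clamped end conditions give two more equations: 2h_0·M_0 + h_0·M_1 = 6(Δ_0 - p'(0)) = 42 and h_2·M_2 + 2h_2·M_3 = 6(p'(3) - Δ_2) = -27.
Hence M_0 = 31, M_1 = -20, M_2 = 13, M_3 = -20.
On [0, 1], with p_0(t) = a_0 + b_0·t + c_0·t² + d_0·t³: c_0 = M_0/2 = 31/2, d_0 = (M_1 - M_0)/(6h_0) = -17/2, b_0 = Δ_0 - h_0(2M_0 + M_1)/6 = 0.

-8.5000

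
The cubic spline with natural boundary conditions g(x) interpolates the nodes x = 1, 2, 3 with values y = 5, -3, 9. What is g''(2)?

30

Let M_i = g''(x_i). Step sizes h_i = 1, 1; slopes of the chords Δ_i = (y_(i+1) - y_i)/h_i = -8, 12.
  1·M_0 + 4·M_1 + 1·M_2 = 6(Δ_1 - Δ_0) = 120
Natural end conditions: M_0 = M_2 = 0.
Hence M_0 = 0, M_1 = 30, M_2 = 0.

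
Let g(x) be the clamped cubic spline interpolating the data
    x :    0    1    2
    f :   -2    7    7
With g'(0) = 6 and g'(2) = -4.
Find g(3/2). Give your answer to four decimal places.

8.2813

With σ_i denoting the second derivative at x_i, h_i = 1, 1, and Δ_i = (y_(i+1) − y_i)/h_i = 9, 0:
  1·σ_0 + 4·σ_1 + 1·σ_2 = 6(Δ_1 - Δ_0) = -54
Clamped end conditions give two more equations: 2h_0·σ_0 + h_0·σ_1 = 6(Δ_0 - g'(0)) = 18 and h_1·σ_1 + 2h_1·σ_2 = 6(g'(2) - Δ_1) = -24.
Forward elimination and back-substitution give σ_0 = 35/2, σ_1 = -17, σ_2 = -7/2.
On [1, 2], g(x) = 7 + 25/4·(x - 1) - 17/2·(x - 1)² + 9/4·(x - 1)³.
With (x - 1) = 1/2: g(3/2) = 265/32.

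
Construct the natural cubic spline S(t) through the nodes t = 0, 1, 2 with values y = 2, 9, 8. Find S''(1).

-12

Put σ_i = S'' at the i-th knot. Here h = (1, 1) and Δ = (7, -1), so the interior equations h_(i-1)·σ_(i-1) + 2(h_(i-1)+h_i)·σ_i + h_i·σ_(i+1) = 6(Δ_i − Δ_(i-1)) read
  1·σ_0 + 4·σ_1 + 1·σ_2 = 6(Δ_1 - Δ_0) = -48
Natural end conditions: σ_0 = σ_2 = 0.
Hence σ_0 = 0, σ_1 = -12, σ_2 = 0.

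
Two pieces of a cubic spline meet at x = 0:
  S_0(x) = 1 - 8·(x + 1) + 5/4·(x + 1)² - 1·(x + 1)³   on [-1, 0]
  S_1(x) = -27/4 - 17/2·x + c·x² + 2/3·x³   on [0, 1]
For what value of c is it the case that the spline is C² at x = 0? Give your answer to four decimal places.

S_0''(x) = 5/2 - 6·(x + 1), so S_0''(0) = -7/2. On the right, S_1''(0) = 2c, so c = -7/4.

-1.7500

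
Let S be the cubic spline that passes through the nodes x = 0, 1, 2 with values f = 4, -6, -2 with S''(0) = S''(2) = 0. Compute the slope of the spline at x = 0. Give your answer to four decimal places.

Write M_i for S''(x_i). With h_i = 1, 1 and divided differences Δ_i = -10, 4, the continuity of S' gives the tridiagonal system
  1·M_0 + 4·M_1 + 1·M_2 = 6(Δ_1 - Δ_0) = 84
Natural end conditions: M_0 = M_2 = 0.
Solving the tridiagonal system: M_0 = 0, M_1 = 21, M_2 = 0.
On [0, 1], S'(x) = b_0 + 2c_0·x + 3d_0·x² with b_0 = Δ_0 - h_0(2M_0 + M_1)/6 = -27/2, c_0 = M_0/2 = 0, d_0 = (M_1 - M_0)/(6h_0) = 7/2. So S'(0) = -27/2.

-13.5000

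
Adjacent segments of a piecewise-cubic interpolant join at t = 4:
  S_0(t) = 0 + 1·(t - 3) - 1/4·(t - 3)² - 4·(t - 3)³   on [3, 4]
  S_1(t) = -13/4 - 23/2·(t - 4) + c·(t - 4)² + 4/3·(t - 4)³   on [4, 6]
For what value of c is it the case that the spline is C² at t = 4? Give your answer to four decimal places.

S_0''(t) = -1/2 - 24·(t - 3), so S_0''(4) = -49/2. On the right, S_1''(4) = 2c, so c = -49/4.

-12.2500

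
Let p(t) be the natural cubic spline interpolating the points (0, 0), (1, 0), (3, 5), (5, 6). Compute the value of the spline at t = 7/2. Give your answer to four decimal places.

5.7571

With M_i denoting the second derivative at x_i, h_i = 1, 2, 2, and Δ_i = (y_(i+1) − y_i)/h_i = 0, 5/2, 1/2:
  1·M_0 + 6·M_1 + 2·M_2 = 6(Δ_1 - Δ_0) = 15
  2·M_1 + 8·M_2 + 2·M_3 = 6(Δ_2 - Δ_1) = -12
Natural end conditions: M_0 = M_3 = 0.
Hence M_0 = 0, M_1 = 36/11, M_2 = -51/22, M_3 = 0.
On [3, 5], p(t) = 5 + 45/22·(t - 3) - 51/44·(t - 3)² + 17/88·(t - 3)³.
With (t - 3) = 1/2: p(7/2) = 4053/704.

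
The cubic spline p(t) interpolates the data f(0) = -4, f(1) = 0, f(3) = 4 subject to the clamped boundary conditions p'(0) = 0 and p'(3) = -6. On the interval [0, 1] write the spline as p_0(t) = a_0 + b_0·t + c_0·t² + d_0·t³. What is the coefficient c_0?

Write m_i for p''(x_i). With h_i = 1, 2 and divided differences Δ_i = 4, 2, the continuity of p' gives the tridiagonal system
  1·m_0 + 6·m_1 + 2·m_2 = 6(Δ_1 - Δ_0) = -12
Clamped end conditions give two more equations: 2h_0·m_0 + h_0·m_1 = 6(Δ_0 - p'(0)) = 24 and h_1·m_1 + 2h_1·m_2 = 6(p'(3) - Δ_1) = -48.
Hence m_0 = 12, m_1 = 0, m_2 = -12.
On [0, 1], with p_0(t) = a_0 + b_0·t + c_0·t² + d_0·t³: c_0 = m_0/2 = 6, d_0 = (m_1 - m_0)/(6h_0) = -2, b_0 = Δ_0 - h_0(2m_0 + m_1)/6 = 0.

6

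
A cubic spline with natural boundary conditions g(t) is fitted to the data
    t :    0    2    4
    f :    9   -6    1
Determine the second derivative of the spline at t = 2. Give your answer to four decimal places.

Put M_i = g'' at the i-th knot. Here h = (2, 2) and Δ = (-15/2, 7/2), so the interior equations h_(i-1)·M_(i-1) + 2(h_(i-1)+h_i)·M_i + h_i·M_(i+1) = 6(Δ_i − Δ_(i-1)) read
  2·M_0 + 8·M_1 + 2·M_2 = 6(Δ_1 - Δ_0) = 66
Natural end conditions: M_0 = M_2 = 0.
Solving: M_0 = 0, M_1 = 33/4, M_2 = 0.

8.2500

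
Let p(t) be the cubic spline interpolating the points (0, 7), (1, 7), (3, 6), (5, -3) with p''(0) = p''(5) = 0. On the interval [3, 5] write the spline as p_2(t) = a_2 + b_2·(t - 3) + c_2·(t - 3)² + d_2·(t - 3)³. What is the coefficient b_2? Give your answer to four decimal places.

Write σ_i for p''(x_i). With h_i = 1, 2, 2 and divided differences Δ_i = 0, -1/2, -9/2, the continuity of p' gives the tridiagonal system
  1·σ_0 + 6·σ_1 + 2·σ_2 = 6(Δ_1 - Δ_0) = -3
  2·σ_1 + 8·σ_2 + 2·σ_3 = 6(Δ_2 - Δ_1) = -24
Natural end conditions: σ_0 = σ_3 = 0.
Hence σ_0 = 0, σ_1 = 6/11, σ_2 = -69/22, σ_3 = 0.
On [3, 5], with p_2(t) = a_2 + b_2·(t - 3) + c_2·(t - 3)² + d_2·(t - 3)³: c_2 = σ_2/2 = -69/44, d_2 = (σ_3 - σ_2)/(6h_2) = 23/88, b_2 = Δ_2 - h_2(2σ_2 + σ_3)/6 = -53/22.

-2.4091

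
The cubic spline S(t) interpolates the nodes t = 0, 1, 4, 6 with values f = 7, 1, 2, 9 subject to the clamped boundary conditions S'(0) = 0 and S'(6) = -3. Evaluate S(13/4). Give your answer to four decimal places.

Put M_i = S'' at the i-th knot. Here h = (1, 3, 2) and Δ = (-6, 1/3, 7/2), so the interior equations h_(i-1)·M_(i-1) + 2(h_(i-1)+h_i)·M_i + h_i·M_(i+1) = 6(Δ_i − Δ_(i-1)) read
  1·M_0 + 8·M_1 + 3·M_2 = 6(Δ_1 - Δ_0) = 38
  3·M_1 + 10·M_2 + 2·M_3 = 6(Δ_2 - Δ_1) = 19
Clamped end conditions give two more equations: 2h_0·M_0 + h_0·M_1 = 6(Δ_0 - S'(0)) = -36 and h_2·M_2 + 2h_2·M_3 = 6(S'(6) - Δ_2) = -39.
Forward elimination and back-substitution give M_0 = -1663/78, M_1 = 259/39, M_2 = 161/78, M_3 = -841/78.
On [1, 4], S(t) = 1 - 1145/156·(t - 1) + 259/78·(t - 1)² - 119/468·(t - 1)³.
With (t - 1) = 9/4: S(13/4) = -5327/3328.

-1.6007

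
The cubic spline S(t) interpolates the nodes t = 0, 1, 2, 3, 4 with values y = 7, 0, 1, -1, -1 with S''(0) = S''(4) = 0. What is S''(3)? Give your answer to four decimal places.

5.3571

Put σ_i = S'' at the i-th knot. Here h = (1, 1, 1, 1) and Δ = (-7, 1, -2, 0), so the interior equations h_(i-1)·σ_(i-1) + 2(h_(i-1)+h_i)·σ_i + h_i·σ_(i+1) = 6(Δ_i − Δ_(i-1)) read
  1·σ_0 + 4·σ_1 + 1·σ_2 = 6(Δ_1 - Δ_0) = 48
  1·σ_1 + 4·σ_2 + 1·σ_3 = 6(Δ_2 - Δ_1) = -18
  1·σ_2 + 4·σ_3 + 1·σ_4 = 6(Δ_3 - Δ_2) = 12
Natural end conditions: σ_0 = σ_4 = 0.
Solving: σ_0 = 0, σ_1 = 201/14, σ_2 = -66/7, σ_3 = 75/14, σ_4 = 0.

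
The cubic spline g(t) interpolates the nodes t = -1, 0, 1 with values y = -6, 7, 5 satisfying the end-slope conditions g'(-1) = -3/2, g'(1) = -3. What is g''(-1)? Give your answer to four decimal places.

65.2500

Write m_i for g''(x_i). With h_i = 1, 1 and divided differences Δ_i = 13, -2, the continuity of g' gives the tridiagonal system
  1·m_0 + 4·m_1 + 1·m_2 = 6(Δ_1 - Δ_0) = -90
Clamped end conditions give two more equations: 2h_0·m_0 + h_0·m_1 = 6(Δ_0 - g'(-1)) = 87 and h_1·m_1 + 2h_1·m_2 = 6(g'(1) - Δ_1) = -6.
Solving the tridiagonal system: m_0 = 261/4, m_1 = -87/2, m_2 = 75/4.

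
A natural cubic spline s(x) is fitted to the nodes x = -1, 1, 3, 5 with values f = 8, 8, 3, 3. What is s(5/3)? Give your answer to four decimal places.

6.4568

With M_i denoting the second derivative at x_i, h_i = 2, 2, 2, and Δ_i = (y_(i+1) − y_i)/h_i = 0, -5/2, 0:
  2·M_0 + 8·M_1 + 2·M_2 = 6(Δ_1 - Δ_0) = -15
  2·M_1 + 8·M_2 + 2·M_3 = 6(Δ_2 - Δ_1) = 15
Natural end conditions: M_0 = M_3 = 0.
Hence M_0 = 0, M_1 = -5/2, M_2 = 5/2, M_3 = 0.
On [1, 3], s(x) = 8 - 5/3·(x - 1) - 5/4·(x - 1)² + 5/12·(x - 1)³.
With (x - 1) = 2/3: s(5/3) = 523/81.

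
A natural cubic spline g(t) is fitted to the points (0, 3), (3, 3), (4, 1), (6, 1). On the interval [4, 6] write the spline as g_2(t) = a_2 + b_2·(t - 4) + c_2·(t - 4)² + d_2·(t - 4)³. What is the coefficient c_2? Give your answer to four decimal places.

1.1489

Put M_i = g'' at the i-th knot. Here h = (3, 1, 2) and Δ = (0, -2, 0), so the interior equations h_(i-1)·M_(i-1) + 2(h_(i-1)+h_i)·M_i + h_i·M_(i+1) = 6(Δ_i − Δ_(i-1)) read
  3·M_0 + 8·M_1 + 1·M_2 = 6(Δ_1 - Δ_0) = -12
  1·M_1 + 6·M_2 + 2·M_3 = 6(Δ_2 - Δ_1) = 12
Natural end conditions: M_0 = M_3 = 0.
Solving: M_0 = 0, M_1 = -84/47, M_2 = 108/47, M_3 = 0.
On [4, 6], with g_2(t) = a_2 + b_2·(t - 4) + c_2·(t - 4)² + d_2·(t - 4)³: c_2 = M_2/2 = 54/47, d_2 = (M_3 - M_2)/(6h_2) = -9/47, b_2 = Δ_2 - h_2(2M_2 + M_3)/6 = -72/47.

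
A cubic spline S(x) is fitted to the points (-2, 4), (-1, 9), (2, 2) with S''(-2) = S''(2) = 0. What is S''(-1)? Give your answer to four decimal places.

-5.5000

Let M_i = S''(x_i). Step sizes h_i = 1, 3; slopes of the chords Δ_i = (y_(i+1) - y_i)/h_i = 5, -7/3.
  1·M_0 + 8·M_1 + 3·M_2 = 6(Δ_1 - Δ_0) = -44
Natural end conditions: M_0 = M_2 = 0.
Forward elimination and back-substitution give M_0 = 0, M_1 = -11/2, M_2 = 0.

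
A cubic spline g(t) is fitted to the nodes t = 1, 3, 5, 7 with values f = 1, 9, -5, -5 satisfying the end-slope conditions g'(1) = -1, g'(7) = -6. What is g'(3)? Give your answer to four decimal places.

Write m_i for g''(x_i). With h_i = 2, 2, 2 and divided differences Δ_i = 4, -7, 0, the continuity of g' gives the tridiagonal system
  2·m_0 + 8·m_1 + 2·m_2 = 6(Δ_1 - Δ_0) = -66
  2·m_1 + 8·m_2 + 2·m_3 = 6(Δ_2 - Δ_1) = 42
Clamped end conditions give two more equations: 2h_0·m_0 + h_0·m_1 = 6(Δ_0 - g'(1)) = 30 and h_2·m_2 + 2h_2·m_3 = 6(g'(7) - Δ_2) = -36.
Hence m_0 = 227/15, m_1 = -229/15, m_2 = 194/15, m_3 = -232/15.
On [3, 5], g'(t) = b_1 + 2c_1·(t - 3) + 3d_1·(t - 3)² with b_1 = Δ_1 - h_1(2m_1 + m_2)/6 = -17/15, c_1 = m_1/2 = -229/30, d_1 = (m_2 - m_1)/(6h_1) = 47/20. So g'(3) = -17/15.

-1.1333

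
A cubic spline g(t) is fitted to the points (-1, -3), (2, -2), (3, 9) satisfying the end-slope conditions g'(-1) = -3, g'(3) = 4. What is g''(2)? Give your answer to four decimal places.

Write σ_i for g''(x_i). With h_i = 3, 1 and divided differences Δ_i = 1/3, 11, the continuity of g' gives the tridiagonal system
  3·σ_0 + 8·σ_1 + 1·σ_2 = 6(Δ_1 - Δ_0) = 64
Clamped end conditions give two more equations: 2h_0·σ_0 + h_0·σ_1 = 6(Δ_0 - g'(-1)) = 20 and h_1·σ_1 + 2h_1·σ_2 = 6(g'(3) - Δ_1) = -42.
Solving: σ_0 = -35/12, σ_1 = 25/2, σ_2 = -109/4.

12.5000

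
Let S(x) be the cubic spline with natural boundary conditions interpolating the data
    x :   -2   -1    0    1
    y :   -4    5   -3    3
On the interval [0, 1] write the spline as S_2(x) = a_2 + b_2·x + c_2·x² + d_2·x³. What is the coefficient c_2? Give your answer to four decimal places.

14.6000

Put m_i = S'' at the i-th knot. Here h = (1, 1, 1) and Δ = (9, -8, 6), so the interior equations h_(i-1)·m_(i-1) + 2(h_(i-1)+h_i)·m_i + h_i·m_(i+1) = 6(Δ_i − Δ_(i-1)) read
  1·m_0 + 4·m_1 + 1·m_2 = 6(Δ_1 - Δ_0) = -102
  1·m_1 + 4·m_2 + 1·m_3 = 6(Δ_2 - Δ_1) = 84
Natural end conditions: m_0 = m_3 = 0.
Solving: m_0 = 0, m_1 = -164/5, m_2 = 146/5, m_3 = 0.
On [0, 1], with S_2(x) = a_2 + b_2·x + c_2·x² + d_2·x³: c_2 = m_2/2 = 73/5, d_2 = (m_3 - m_2)/(6h_2) = -73/15, b_2 = Δ_2 - h_2(2m_2 + m_3)/6 = -56/15.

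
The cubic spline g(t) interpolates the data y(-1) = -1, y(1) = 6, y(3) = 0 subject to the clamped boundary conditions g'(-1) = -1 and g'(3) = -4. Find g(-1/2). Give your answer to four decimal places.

Let M_i = g''(x_i). Step sizes h_i = 2, 2; slopes of the chords Δ_i = (y_(i+1) - y_i)/h_i = 7/2, -3.
  2·M_0 + 8·M_1 + 2·M_2 = 6(Δ_1 - Δ_0) = -39
Clamped end conditions give two more equations: 2h_0·M_0 + h_0·M_1 = 6(Δ_0 - g'(-1)) = 27 and h_1·M_1 + 2h_1·M_2 = 6(g'(3) - Δ_1) = -6.
Forward elimination and back-substitution give M_0 = 87/8, M_1 = -33/4, M_2 = 21/8.
On [-1, 1], g(t) = -1 - 1·(t + 1) + 87/16·(t + 1)² - 51/32·(t + 1)³.
With (t + 1) = 1/2: g(-1/2) = -87/256.

-0.3398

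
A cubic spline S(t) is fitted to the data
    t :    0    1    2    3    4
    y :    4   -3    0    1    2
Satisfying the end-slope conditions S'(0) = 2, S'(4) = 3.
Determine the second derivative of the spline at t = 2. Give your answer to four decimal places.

-10.2500

Write M_i for S''(x_i). With h_i = 1, 1, 1, 1 and divided differences Δ_i = -7, 3, 1, 1, the continuity of S' gives the tridiagonal system
  1·M_0 + 4·M_1 + 1·M_2 = 6(Δ_1 - Δ_0) = 60
  1·M_1 + 4·M_2 + 1·M_3 = 6(Δ_2 - Δ_1) = -12
  1·M_2 + 4·M_3 + 1·M_4 = 6(Δ_3 - Δ_2) = 0
Clamped end conditions give two more equations: 2h_0·M_0 + h_0·M_1 = 6(Δ_0 - S'(0)) = -54 and h_3·M_3 + 2h_3·M_4 = 6(S'(4) - Δ_3) = 12.
Solving the tridiagonal system: M_0 = -1145/28, M_1 = 389/14, M_2 = -41/4, M_3 = 17/14, M_4 = 151/28.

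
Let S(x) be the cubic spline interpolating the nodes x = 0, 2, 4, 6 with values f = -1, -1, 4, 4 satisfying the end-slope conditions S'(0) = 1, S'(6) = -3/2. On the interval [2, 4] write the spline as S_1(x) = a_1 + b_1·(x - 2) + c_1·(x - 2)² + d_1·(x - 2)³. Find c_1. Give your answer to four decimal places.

Let M_i = S''(x_i). Step sizes h_i = 2, 2, 2; slopes of the chords Δ_i = (y_(i+1) - y_i)/h_i = 0, 5/2, 0.
  2·M_0 + 8·M_1 + 2·M_2 = 6(Δ_1 - Δ_0) = 15
  2·M_1 + 8·M_2 + 2·M_3 = 6(Δ_2 - Δ_1) = -15
Clamped end conditions give two more equations: 2h_0·M_0 + h_0·M_1 = 6(Δ_0 - S'(0)) = -6 and h_2·M_2 + 2h_2·M_3 = 6(S'(6) - Δ_2) = -9.
Forward elimination and back-substitution give M_0 = -47/15, M_1 = 49/15, M_2 = -73/30, M_3 = -31/30.
On [2, 4], with S_1(x) = a_1 + b_1·(x - 2) + c_1·(x - 2)² + d_1·(x - 2)³: c_1 = M_1/2 = 49/30, d_1 = (M_2 - M_1)/(6h_1) = -19/40, b_1 = Δ_1 - h_1(2M_1 + M_2)/6 = 17/15.

1.6333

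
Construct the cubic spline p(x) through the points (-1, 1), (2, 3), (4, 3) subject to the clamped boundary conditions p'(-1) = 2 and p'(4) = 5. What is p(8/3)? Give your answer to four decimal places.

1.8148

Let m_i = p''(x_i). Step sizes h_i = 3, 2; slopes of the chords Δ_i = (y_(i+1) - y_i)/h_i = 2/3, 0.
  3·m_0 + 10·m_1 + 2·m_2 = 6(Δ_1 - Δ_0) = -4
Clamped end conditions give two more equations: 2h_0·m_0 + h_0·m_1 = 6(Δ_0 - p'(-1)) = -8 and h_1·m_1 + 2h_1·m_2 = 6(p'(4) - Δ_1) = 30.
Forward elimination and back-substitution give m_0 = -1/3, m_1 = -2, m_2 = 17/2.
On [2, 4], p(x) = 3 - 3/2·(x - 2) - 1·(x - 2)² + 7/8·(x - 2)³.
With (x - 2) = 2/3: p(8/3) = 49/27.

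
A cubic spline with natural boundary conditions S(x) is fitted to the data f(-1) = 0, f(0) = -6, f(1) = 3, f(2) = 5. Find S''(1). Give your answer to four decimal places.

-17.2000

With M_i denoting the second derivative at x_i, h_i = 1, 1, 1, and Δ_i = (y_(i+1) − y_i)/h_i = -6, 9, 2:
  1·M_0 + 4·M_1 + 1·M_2 = 6(Δ_1 - Δ_0) = 90
  1·M_1 + 4·M_2 + 1·M_3 = 6(Δ_2 - Δ_1) = -42
Natural end conditions: M_0 = M_3 = 0.
Solving: M_0 = 0, M_1 = 134/5, M_2 = -86/5, M_3 = 0.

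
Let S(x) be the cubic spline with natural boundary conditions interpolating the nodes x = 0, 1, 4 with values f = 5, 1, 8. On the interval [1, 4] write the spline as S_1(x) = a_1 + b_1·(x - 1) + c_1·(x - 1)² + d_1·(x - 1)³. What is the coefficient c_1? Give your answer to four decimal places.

2.3750

Write M_i for S''(x_i). With h_i = 1, 3 and divided differences Δ_i = -4, 7/3, the continuity of S' gives the tridiagonal system
  1·M_0 + 8·M_1 + 3·M_2 = 6(Δ_1 - Δ_0) = 38
Natural end conditions: M_0 = M_2 = 0.
Solving the tridiagonal system: M_0 = 0, M_1 = 19/4, M_2 = 0.
On [1, 4], with S_1(x) = a_1 + b_1·(x - 1) + c_1·(x - 1)² + d_1·(x - 1)³: c_1 = M_1/2 = 19/8, d_1 = (M_2 - M_1)/(6h_1) = -19/72, b_1 = Δ_1 - h_1(2M_1 + M_2)/6 = -29/12.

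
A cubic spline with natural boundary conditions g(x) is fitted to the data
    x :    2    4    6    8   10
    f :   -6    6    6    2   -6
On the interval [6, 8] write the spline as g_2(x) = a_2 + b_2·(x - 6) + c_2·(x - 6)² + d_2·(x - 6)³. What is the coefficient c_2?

Let σ_i = g''(x_i). Step sizes h_i = 2, 2, 2, 2; slopes of the chords Δ_i = (y_(i+1) - y_i)/h_i = 6, 0, -2, -4.
  2·σ_0 + 8·σ_1 + 2·σ_2 = 6(Δ_1 - Δ_0) = -36
  2·σ_1 + 8·σ_2 + 2·σ_3 = 6(Δ_2 - Δ_1) = -12
  2·σ_2 + 8·σ_3 + 2·σ_4 = 6(Δ_3 - Δ_2) = -12
Natural end conditions: σ_0 = σ_4 = 0.
Solving the tridiagonal system: σ_0 = 0, σ_1 = -9/2, σ_2 = 0, σ_3 = -3/2, σ_4 = 0.
On [6, 8], with g_2(x) = a_2 + b_2·(x - 6) + c_2·(x - 6)² + d_2·(x - 6)³: c_2 = σ_2/2 = 0, d_2 = (σ_3 - σ_2)/(6h_2) = -1/8, b_2 = Δ_2 - h_2(2σ_2 + σ_3)/6 = -3/2.

0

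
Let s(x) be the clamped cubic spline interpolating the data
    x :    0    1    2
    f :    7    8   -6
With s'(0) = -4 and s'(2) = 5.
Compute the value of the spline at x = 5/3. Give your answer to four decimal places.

-3.8519

With σ_i denoting the second derivative at x_i, h_i = 1, 1, and Δ_i = (y_(i+1) − y_i)/h_i = 1, -14:
  1·σ_0 + 4·σ_1 + 1·σ_2 = 6(Δ_1 - Δ_0) = -90
Clamped end conditions give two more equations: 2h_0·σ_0 + h_0·σ_1 = 6(Δ_0 - s'(0)) = 30 and h_1·σ_1 + 2h_1·σ_2 = 6(s'(2) - Δ_1) = 114.
Hence σ_0 = 42, σ_1 = -54, σ_2 = 84.
On [1, 2], s(x) = 8 - 10·(x - 1) - 27·(x - 1)² + 23·(x - 1)³.
With (x - 1) = 2/3: s(5/3) = -104/27.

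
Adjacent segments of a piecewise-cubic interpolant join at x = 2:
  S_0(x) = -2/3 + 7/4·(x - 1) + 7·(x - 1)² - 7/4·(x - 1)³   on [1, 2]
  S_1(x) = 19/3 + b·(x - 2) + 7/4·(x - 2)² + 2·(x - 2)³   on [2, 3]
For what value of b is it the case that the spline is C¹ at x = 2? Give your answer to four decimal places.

S_0'(x) = 7/4 + 14·(x - 1) - 21/4·(x - 1)², so S_0'(2) = 21/2. On the right, S_1'(2) = b, so b = 21/2.

10.5000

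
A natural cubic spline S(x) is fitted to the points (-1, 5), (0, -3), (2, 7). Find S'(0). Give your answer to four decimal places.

Let σ_i = S''(x_i). Step sizes h_i = 1, 2; slopes of the chords Δ_i = (y_(i+1) - y_i)/h_i = -8, 5.
  1·σ_0 + 6·σ_1 + 2·σ_2 = 6(Δ_1 - Δ_0) = 78
Natural end conditions: σ_0 = σ_2 = 0.
Hence σ_0 = 0, σ_1 = 13, σ_2 = 0.
On [0, 2], S'(x) = b_1 + 2c_1·x + 3d_1·x² with b_1 = Δ_1 - h_1(2σ_1 + σ_2)/6 = -11/3, c_1 = σ_1/2 = 13/2, d_1 = (σ_2 - σ_1)/(6h_1) = -13/12. So S'(0) = -11/3.

-3.6667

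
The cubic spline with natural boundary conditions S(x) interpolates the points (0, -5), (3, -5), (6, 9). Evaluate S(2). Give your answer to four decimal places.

-6.2963

Put σ_i = S'' at the i-th knot. Here h = (3, 3) and Δ = (0, 14/3), so the interior equations h_(i-1)·σ_(i-1) + 2(h_(i-1)+h_i)·σ_i + h_i·σ_(i+1) = 6(Δ_i − Δ_(i-1)) read
  3·σ_0 + 12·σ_1 + 3·σ_2 = 6(Δ_1 - Δ_0) = 28
Natural end conditions: σ_0 = σ_2 = 0.
Hence σ_0 = 0, σ_1 = 7/3, σ_2 = 0.
On [0, 3], S(x) = -5 - 7/6·x + 0·x² + 7/54·x³.
With x = 2: S(2) = -170/27.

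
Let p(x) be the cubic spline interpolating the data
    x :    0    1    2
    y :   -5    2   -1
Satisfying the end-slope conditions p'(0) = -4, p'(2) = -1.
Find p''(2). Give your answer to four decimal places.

22.5000

With m_i denoting the second derivative at x_i, h_i = 1, 1, and Δ_i = (y_(i+1) − y_i)/h_i = 7, -3:
  1·m_0 + 4·m_1 + 1·m_2 = 6(Δ_1 - Δ_0) = -60
Clamped end conditions give two more equations: 2h_0·m_0 + h_0·m_1 = 6(Δ_0 - p'(0)) = 66 and h_1·m_1 + 2h_1·m_2 = 6(p'(2) - Δ_1) = 12.
Solving: m_0 = 99/2, m_1 = -33, m_2 = 45/2.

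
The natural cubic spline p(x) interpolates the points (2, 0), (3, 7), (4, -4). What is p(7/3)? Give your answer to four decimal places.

With M_i denoting the second derivative at x_i, h_i = 1, 1, and Δ_i = (y_(i+1) − y_i)/h_i = 7, -11:
  1·M_0 + 4·M_1 + 1·M_2 = 6(Δ_1 - Δ_0) = -108
Natural end conditions: M_0 = M_2 = 0.
Solving the tridiagonal system: M_0 = 0, M_1 = -27, M_2 = 0.
On [2, 3], p(x) = 0 + 23/2·(x - 2) + 0·(x - 2)² - 9/2·(x - 2)³.
With (x - 2) = 1/3: p(7/3) = 11/3.

3.6667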